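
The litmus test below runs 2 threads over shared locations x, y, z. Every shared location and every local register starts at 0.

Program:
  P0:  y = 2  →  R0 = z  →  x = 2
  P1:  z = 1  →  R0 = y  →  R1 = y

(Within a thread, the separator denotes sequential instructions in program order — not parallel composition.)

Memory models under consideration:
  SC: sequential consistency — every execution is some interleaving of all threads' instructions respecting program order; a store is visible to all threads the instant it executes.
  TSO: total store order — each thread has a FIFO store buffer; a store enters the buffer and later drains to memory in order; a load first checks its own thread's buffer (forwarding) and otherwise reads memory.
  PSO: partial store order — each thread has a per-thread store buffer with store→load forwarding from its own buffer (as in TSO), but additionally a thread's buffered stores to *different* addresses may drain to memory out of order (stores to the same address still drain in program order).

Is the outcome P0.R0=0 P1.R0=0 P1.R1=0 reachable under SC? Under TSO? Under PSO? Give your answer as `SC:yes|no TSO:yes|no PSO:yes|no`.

SC:no TSO:yes PSO:yes

outcome vector order: (P0.R0,P1.R0,P1.R1)
under SC → 022 100 102 122
under TSO → 000 002 022 100 102 122
under PSO → 000 002 022 100 102 122
target 000 ∈ {TSO,PSO}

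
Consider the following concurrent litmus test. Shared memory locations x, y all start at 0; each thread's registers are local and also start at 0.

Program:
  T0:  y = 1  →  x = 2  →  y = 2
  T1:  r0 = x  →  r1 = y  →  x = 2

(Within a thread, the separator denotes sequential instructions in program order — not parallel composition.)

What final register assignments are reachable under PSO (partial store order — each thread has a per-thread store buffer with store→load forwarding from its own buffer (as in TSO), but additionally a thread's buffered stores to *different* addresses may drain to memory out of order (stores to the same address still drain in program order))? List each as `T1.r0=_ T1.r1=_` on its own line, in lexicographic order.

outcome vector order: (T1.r0,T1.r1)
|PSO outcomes| = 6

T1.r0=0 T1.r1=0
T1.r0=0 T1.r1=1
T1.r0=0 T1.r1=2
T1.r0=2 T1.r1=0
T1.r0=2 T1.r1=1
T1.r0=2 T1.r1=2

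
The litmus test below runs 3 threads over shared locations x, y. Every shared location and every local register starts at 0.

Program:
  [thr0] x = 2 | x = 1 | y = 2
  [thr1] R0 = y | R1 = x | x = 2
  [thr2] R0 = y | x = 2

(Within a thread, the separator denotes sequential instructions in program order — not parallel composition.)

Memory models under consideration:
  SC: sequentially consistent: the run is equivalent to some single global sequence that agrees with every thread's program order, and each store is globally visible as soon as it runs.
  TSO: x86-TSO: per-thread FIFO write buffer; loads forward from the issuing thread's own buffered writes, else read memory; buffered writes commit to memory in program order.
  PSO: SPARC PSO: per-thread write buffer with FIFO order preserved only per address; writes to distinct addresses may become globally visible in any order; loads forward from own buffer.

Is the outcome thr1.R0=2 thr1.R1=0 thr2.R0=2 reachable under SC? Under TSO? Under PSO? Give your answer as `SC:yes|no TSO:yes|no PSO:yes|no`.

SC:no TSO:no PSO:yes

outcome vector order: (thr1.R0,thr1.R1,thr2.R0)
under SC → <0 0 0> <0 0 2> <0 1 0> <0 1 2> <0 2 0> <0 2 2> <2 1 0> <2 1 2> <2 2 0> <2 2 2>
under TSO → <0 0 0> <0 0 2> <0 1 0> <0 1 2> <0 2 0> <0 2 2> <2 1 0> <2 1 2> <2 2 0> <2 2 2>
under PSO → <0 0 0> <0 0 2> <0 1 0> <0 1 2> <0 2 0> <0 2 2> <2 0 0> <2 0 2> <2 1 0> <2 1 2> <2 2 0> <2 2 2>
target <2 0 2> ∈ {PSO}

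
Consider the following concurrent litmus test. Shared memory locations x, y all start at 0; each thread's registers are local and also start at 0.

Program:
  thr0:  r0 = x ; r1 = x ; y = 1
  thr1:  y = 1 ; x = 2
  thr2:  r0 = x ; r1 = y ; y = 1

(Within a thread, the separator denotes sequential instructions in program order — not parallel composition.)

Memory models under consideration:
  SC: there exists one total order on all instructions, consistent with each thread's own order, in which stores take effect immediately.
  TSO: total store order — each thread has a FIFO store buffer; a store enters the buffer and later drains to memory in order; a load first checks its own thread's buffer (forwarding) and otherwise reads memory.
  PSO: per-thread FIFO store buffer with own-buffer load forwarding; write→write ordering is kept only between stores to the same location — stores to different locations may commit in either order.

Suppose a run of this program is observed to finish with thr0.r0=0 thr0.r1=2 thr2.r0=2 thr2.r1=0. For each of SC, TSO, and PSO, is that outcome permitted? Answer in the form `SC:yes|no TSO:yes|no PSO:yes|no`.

SC:no TSO:no PSO:yes

outcome vector order: (thr0.r0,thr0.r1,thr2.r0,thr2.r1)
under SC → (0,0,0,0); (0,0,0,1); (0,0,2,1); (0,2,0,0); (0,2,0,1); (0,2,2,1); (2,2,0,0); (2,2,0,1); (2,2,2,1)
under TSO → (0,0,0,0); (0,0,0,1); (0,0,2,1); (0,2,0,0); (0,2,0,1); (0,2,2,1); (2,2,0,0); (2,2,0,1); (2,2,2,1)
under PSO → (0,0,0,0); (0,0,0,1); (0,0,2,0); (0,0,2,1); (0,2,0,0); (0,2,0,1); (0,2,2,0); (0,2,2,1); (2,2,0,0); (2,2,0,1); (2,2,2,0); (2,2,2,1)
target (0,2,2,0) ∈ {PSO}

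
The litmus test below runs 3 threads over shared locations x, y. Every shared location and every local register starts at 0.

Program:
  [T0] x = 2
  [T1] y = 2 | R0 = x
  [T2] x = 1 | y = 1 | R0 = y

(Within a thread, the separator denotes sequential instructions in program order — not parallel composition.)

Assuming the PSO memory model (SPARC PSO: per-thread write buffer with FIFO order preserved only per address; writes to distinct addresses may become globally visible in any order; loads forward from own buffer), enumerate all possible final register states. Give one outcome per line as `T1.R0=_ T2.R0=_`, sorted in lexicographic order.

outcome vector order: (T1.R0,T2.R0)
|PSO outcomes| = 6

T1.R0=0 T2.R0=1
T1.R0=0 T2.R0=2
T1.R0=1 T2.R0=1
T1.R0=1 T2.R0=2
T1.R0=2 T2.R0=1
T1.R0=2 T2.R0=2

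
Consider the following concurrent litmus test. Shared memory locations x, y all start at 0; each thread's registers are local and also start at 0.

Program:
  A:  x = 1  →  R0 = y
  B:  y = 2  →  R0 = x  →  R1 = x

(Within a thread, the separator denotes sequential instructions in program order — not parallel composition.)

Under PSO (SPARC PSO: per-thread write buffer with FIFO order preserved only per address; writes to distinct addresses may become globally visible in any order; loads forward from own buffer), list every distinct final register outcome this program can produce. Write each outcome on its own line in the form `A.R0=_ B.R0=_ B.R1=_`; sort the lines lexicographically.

A.R0=0 B.R0=0 B.R1=0
A.R0=0 B.R0=0 B.R1=1
A.R0=0 B.R0=1 B.R1=1
A.R0=2 B.R0=0 B.R1=0
A.R0=2 B.R0=0 B.R1=1
A.R0=2 B.R0=1 B.R1=1

outcome vector order: (A.R0,B.R0,B.R1)
|PSO outcomes| = 6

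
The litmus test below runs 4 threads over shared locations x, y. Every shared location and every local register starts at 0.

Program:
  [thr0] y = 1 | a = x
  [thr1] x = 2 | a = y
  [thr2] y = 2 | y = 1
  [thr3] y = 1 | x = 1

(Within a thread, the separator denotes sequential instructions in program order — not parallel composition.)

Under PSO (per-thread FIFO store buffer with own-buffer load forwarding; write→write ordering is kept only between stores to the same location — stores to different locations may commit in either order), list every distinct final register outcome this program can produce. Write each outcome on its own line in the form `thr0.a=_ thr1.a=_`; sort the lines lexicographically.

outcome vector order: (thr0.a,thr1.a)
|PSO outcomes| = 9

thr0.a=0 thr1.a=0
thr0.a=0 thr1.a=1
thr0.a=0 thr1.a=2
thr0.a=1 thr1.a=0
thr0.a=1 thr1.a=1
thr0.a=1 thr1.a=2
thr0.a=2 thr1.a=0
thr0.a=2 thr1.a=1
thr0.a=2 thr1.a=2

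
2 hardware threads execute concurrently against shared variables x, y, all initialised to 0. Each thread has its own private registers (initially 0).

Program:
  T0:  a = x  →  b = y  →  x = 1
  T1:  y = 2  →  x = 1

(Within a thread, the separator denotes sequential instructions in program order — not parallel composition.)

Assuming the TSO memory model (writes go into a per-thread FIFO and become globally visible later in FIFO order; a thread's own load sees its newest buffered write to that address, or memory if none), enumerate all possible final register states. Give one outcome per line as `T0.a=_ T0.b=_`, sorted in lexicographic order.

T0.a=0 T0.b=0
T0.a=0 T0.b=2
T0.a=1 T0.b=2

outcome vector order: (T0.a,T0.b)
|TSO outcomes| = 3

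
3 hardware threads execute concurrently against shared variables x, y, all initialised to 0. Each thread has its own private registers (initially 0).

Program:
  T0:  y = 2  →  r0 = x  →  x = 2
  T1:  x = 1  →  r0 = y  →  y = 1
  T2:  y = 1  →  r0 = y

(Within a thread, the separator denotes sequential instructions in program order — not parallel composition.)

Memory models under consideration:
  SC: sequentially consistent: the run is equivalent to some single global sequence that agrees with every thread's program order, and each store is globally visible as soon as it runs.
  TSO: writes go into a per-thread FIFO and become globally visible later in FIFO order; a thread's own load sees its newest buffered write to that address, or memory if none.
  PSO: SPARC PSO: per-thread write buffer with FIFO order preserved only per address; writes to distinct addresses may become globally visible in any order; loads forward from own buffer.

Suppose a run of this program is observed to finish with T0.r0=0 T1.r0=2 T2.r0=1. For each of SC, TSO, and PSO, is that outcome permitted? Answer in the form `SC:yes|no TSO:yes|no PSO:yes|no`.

SC:yes TSO:yes PSO:yes

outcome vector order: (T0.r0,T1.r0,T2.r0)
under SC → 0/1/1 0/2/1 0/2/2 1/0/1 1/0/2 1/1/1 1/1/2 1/2/1 1/2/2
under TSO → 0/0/1 0/0/2 0/1/1 0/1/2 0/2/1 0/2/2 1/0/1 1/0/2 1/1/1 1/1/2 1/2/1 1/2/2
under PSO → 0/0/1 0/0/2 0/1/1 0/1/2 0/2/1 0/2/2 1/0/1 1/0/2 1/1/1 1/1/2 1/2/1 1/2/2
target 0/2/1 ∈ {SC,TSO,PSO}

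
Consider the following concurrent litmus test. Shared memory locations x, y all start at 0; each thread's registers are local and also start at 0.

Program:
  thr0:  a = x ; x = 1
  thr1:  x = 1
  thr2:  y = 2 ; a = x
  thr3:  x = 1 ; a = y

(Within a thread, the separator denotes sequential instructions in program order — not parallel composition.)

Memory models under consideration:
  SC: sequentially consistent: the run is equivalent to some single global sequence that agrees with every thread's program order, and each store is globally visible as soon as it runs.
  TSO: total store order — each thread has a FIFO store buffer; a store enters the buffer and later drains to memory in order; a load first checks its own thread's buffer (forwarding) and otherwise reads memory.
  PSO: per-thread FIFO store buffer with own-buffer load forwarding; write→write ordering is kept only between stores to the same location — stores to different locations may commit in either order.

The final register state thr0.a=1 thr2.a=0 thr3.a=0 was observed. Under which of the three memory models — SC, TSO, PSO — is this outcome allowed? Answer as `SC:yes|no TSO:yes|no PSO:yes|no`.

outcome vector order: (thr0.a,thr2.a,thr3.a)
[SC] allowed = {<0 0 2>, <0 1 0>, <0 1 2>, <1 0 2>, <1 1 0>, <1 1 2>}
[TSO] allowed = {<0 0 0>, <0 0 2>, <0 1 0>, <0 1 2>, <1 0 0>, <1 0 2>, <1 1 0>, <1 1 2>}
[PSO] allowed = {<0 0 0>, <0 0 2>, <0 1 0>, <0 1 2>, <1 0 0>, <1 0 2>, <1 1 0>, <1 1 2>}
target <1 0 0> ∈ {TSO,PSO}

SC:no TSO:yes PSO:yes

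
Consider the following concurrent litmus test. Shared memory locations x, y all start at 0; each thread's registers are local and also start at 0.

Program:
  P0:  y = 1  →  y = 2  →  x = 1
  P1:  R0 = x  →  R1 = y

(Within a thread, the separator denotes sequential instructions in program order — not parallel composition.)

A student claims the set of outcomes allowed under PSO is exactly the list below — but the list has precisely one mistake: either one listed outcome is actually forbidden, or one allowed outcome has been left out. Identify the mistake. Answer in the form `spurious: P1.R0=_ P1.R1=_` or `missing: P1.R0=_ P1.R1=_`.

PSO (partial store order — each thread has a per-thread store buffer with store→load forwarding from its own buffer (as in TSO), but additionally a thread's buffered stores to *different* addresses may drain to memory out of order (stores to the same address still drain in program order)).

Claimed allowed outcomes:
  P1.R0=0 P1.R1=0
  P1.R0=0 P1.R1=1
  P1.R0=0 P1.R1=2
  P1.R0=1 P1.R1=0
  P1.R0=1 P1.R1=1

missing: P1.R0=1 P1.R1=2

outcome vector order: (P1.R0,P1.R1)
[PSO] allowed = {00; 01; 02; 10; 11; 12}
PSO∖claimed = {12}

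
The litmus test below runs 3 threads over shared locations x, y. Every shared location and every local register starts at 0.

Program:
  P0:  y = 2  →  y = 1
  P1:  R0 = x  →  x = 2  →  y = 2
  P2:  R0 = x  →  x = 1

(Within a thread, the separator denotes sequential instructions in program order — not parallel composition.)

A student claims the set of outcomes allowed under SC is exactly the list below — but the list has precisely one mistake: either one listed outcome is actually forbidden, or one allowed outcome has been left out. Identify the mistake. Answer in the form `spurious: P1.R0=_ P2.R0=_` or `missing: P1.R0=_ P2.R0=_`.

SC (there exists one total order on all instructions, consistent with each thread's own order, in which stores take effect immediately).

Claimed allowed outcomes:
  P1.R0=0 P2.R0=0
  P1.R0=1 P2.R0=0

outcome vector order: (P1.R0,P2.R0)
SC: 3 outcomes — {00; 02; 10}
SC∖claimed = {02}

missing: P1.R0=0 P2.R0=2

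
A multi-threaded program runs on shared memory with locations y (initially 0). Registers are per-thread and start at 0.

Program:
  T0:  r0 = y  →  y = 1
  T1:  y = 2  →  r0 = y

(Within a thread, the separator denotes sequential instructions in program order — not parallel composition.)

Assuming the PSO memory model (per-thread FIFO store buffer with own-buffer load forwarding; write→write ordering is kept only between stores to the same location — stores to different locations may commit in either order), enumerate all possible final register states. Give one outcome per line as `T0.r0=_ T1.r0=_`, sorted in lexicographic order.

outcome vector order: (T0.r0,T1.r0)
|PSO outcomes| = 4

T0.r0=0 T1.r0=1
T0.r0=0 T1.r0=2
T0.r0=2 T1.r0=1
T0.r0=2 T1.r0=2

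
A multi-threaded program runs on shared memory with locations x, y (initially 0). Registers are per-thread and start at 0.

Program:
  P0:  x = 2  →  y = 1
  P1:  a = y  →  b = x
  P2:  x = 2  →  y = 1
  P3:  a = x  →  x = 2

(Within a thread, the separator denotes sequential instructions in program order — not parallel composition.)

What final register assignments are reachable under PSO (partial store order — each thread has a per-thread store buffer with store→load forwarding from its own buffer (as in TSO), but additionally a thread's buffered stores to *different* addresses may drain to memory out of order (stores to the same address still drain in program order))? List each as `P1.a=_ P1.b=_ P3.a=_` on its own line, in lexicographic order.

P1.a=0 P1.b=0 P3.a=0
P1.a=0 P1.b=0 P3.a=2
P1.a=0 P1.b=2 P3.a=0
P1.a=0 P1.b=2 P3.a=2
P1.a=1 P1.b=0 P3.a=0
P1.a=1 P1.b=0 P3.a=2
P1.a=1 P1.b=2 P3.a=0
P1.a=1 P1.b=2 P3.a=2

outcome vector order: (P1.a,P1.b,P3.a)
|PSO outcomes| = 8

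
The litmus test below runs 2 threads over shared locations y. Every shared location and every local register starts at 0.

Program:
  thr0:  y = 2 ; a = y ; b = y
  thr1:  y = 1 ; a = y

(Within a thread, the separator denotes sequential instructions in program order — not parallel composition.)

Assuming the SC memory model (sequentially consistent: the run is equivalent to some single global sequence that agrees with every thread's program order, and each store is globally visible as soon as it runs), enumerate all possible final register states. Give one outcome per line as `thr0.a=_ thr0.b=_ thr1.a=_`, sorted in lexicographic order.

thr0.a=1 thr0.b=1 thr1.a=1
thr0.a=2 thr0.b=1 thr1.a=1
thr0.a=2 thr0.b=2 thr1.a=1
thr0.a=2 thr0.b=2 thr1.a=2

outcome vector order: (thr0.a,thr0.b,thr1.a)
|SC outcomes| = 4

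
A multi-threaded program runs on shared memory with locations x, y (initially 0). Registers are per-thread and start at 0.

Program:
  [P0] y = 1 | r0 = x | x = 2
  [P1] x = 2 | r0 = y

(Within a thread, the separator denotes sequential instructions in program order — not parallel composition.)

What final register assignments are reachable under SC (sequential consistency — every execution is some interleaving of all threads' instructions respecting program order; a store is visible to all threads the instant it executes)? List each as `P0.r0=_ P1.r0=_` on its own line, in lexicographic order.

outcome vector order: (P0.r0,P1.r0)
|SC outcomes| = 3

P0.r0=0 P1.r0=1
P0.r0=2 P1.r0=0
P0.r0=2 P1.r0=1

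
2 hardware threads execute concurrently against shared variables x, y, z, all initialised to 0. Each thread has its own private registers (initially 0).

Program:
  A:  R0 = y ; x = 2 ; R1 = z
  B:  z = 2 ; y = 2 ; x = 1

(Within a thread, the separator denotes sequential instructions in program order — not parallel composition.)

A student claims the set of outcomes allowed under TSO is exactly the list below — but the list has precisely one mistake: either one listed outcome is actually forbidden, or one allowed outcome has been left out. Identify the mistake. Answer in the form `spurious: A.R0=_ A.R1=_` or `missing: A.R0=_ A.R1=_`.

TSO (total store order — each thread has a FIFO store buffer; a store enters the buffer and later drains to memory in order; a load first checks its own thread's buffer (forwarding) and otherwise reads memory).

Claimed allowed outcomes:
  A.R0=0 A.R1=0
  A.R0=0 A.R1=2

missing: A.R0=2 A.R1=2

outcome vector order: (A.R0,A.R1)
[TSO] allowed = {00, 02, 22}
TSO∖claimed = {22}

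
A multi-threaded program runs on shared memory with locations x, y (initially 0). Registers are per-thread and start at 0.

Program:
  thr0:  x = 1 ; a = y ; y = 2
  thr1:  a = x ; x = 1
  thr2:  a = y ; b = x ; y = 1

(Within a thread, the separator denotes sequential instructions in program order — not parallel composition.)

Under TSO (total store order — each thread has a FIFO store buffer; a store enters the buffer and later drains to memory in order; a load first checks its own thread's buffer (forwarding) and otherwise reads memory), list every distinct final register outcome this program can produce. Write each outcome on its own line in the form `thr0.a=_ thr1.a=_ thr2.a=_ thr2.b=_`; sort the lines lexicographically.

outcome vector order: (thr0.a,thr1.a,thr2.a,thr2.b)
|TSO outcomes| = 10

thr0.a=0 thr1.a=0 thr2.a=0 thr2.b=0
thr0.a=0 thr1.a=0 thr2.a=0 thr2.b=1
thr0.a=0 thr1.a=0 thr2.a=2 thr2.b=1
thr0.a=0 thr1.a=1 thr2.a=0 thr2.b=0
thr0.a=0 thr1.a=1 thr2.a=0 thr2.b=1
thr0.a=0 thr1.a=1 thr2.a=2 thr2.b=1
thr0.a=1 thr1.a=0 thr2.a=0 thr2.b=0
thr0.a=1 thr1.a=0 thr2.a=0 thr2.b=1
thr0.a=1 thr1.a=1 thr2.a=0 thr2.b=0
thr0.a=1 thr1.a=1 thr2.a=0 thr2.b=1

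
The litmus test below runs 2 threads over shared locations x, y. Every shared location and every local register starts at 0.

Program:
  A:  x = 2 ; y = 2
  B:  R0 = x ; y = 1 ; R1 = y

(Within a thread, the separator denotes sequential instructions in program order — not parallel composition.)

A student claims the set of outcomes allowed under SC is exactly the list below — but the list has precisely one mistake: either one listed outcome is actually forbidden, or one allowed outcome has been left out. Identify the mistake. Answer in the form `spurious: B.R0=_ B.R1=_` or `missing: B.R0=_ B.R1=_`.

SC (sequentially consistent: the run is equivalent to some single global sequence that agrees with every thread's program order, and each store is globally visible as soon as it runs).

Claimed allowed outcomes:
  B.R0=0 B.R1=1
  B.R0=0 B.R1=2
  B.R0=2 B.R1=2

outcome vector order: (B.R0,B.R1)
SC (4): 0/1 0/2 2/1 2/2
SC∖claimed = {2/1}

missing: B.R0=2 B.R1=1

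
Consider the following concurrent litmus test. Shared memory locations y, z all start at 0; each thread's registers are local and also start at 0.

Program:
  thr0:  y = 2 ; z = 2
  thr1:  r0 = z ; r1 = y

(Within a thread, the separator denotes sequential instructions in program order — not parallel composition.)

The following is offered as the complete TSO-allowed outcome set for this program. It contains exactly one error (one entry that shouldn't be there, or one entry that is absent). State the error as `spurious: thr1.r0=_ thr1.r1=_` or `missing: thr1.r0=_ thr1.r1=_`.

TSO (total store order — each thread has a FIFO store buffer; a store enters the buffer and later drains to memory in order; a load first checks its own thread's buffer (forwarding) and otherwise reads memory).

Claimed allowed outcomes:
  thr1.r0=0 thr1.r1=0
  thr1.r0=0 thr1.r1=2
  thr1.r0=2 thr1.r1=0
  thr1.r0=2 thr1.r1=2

outcome vector order: (thr1.r0,thr1.r1)
[TSO] allowed = {00 02 22}
claimed∖TSO = {20}

spurious: thr1.r0=2 thr1.r1=0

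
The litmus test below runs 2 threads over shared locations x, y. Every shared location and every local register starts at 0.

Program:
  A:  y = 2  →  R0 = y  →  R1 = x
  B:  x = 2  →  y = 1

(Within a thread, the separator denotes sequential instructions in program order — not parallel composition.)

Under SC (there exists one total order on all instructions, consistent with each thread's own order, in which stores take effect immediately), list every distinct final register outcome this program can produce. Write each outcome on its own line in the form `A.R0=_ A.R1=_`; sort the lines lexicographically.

outcome vector order: (A.R0,A.R1)
|SC outcomes| = 3

A.R0=1 A.R1=2
A.R0=2 A.R1=0
A.R0=2 A.R1=2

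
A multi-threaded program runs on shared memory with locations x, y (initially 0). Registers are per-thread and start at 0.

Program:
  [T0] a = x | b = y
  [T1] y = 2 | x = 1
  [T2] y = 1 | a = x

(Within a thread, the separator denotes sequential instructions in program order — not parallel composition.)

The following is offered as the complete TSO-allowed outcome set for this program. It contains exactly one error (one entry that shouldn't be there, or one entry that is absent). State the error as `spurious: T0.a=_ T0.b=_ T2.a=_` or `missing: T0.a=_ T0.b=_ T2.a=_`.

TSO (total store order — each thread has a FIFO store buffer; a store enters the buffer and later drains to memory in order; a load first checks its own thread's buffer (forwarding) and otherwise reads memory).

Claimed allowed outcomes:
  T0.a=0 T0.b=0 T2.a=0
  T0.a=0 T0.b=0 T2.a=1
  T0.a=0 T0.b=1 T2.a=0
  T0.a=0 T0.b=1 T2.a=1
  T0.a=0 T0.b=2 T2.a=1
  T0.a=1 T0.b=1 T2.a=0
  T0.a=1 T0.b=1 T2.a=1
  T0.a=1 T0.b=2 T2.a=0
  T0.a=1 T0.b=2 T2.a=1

missing: T0.a=0 T0.b=2 T2.a=0

outcome vector order: (T0.a,T0.b,T2.a)
TSO (10): 000 001 010 011 020 021 110 111 120 121
TSO∖claimed = {020}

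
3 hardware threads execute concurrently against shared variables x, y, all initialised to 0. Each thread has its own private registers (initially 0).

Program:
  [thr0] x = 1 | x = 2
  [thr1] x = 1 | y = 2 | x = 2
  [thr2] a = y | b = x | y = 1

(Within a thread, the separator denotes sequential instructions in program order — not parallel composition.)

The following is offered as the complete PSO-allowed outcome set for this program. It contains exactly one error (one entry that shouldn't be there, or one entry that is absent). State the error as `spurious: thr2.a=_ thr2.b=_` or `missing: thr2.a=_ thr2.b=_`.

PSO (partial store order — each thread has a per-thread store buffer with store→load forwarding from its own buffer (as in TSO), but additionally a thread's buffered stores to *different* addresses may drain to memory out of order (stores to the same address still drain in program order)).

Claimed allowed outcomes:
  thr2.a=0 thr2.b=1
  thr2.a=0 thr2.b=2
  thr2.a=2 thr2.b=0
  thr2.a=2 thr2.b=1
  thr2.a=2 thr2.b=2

outcome vector order: (thr2.a,thr2.b)
under PSO → <0 0> <0 1> <0 2> <2 0> <2 1> <2 2>
PSO∖claimed = {<0 0>}

missing: thr2.a=0 thr2.b=0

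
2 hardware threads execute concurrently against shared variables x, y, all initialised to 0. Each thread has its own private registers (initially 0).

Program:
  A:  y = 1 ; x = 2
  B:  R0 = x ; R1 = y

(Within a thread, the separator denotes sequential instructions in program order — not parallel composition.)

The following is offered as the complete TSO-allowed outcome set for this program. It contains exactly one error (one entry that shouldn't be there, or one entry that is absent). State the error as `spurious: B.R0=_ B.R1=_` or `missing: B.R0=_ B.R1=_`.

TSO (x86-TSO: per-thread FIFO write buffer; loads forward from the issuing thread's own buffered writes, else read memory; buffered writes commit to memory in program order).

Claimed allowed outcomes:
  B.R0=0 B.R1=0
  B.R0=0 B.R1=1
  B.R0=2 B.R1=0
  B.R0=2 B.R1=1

outcome vector order: (B.R0,B.R1)
under TSO → 00; 01; 21
claimed∖TSO = {20}

spurious: B.R0=2 B.R1=0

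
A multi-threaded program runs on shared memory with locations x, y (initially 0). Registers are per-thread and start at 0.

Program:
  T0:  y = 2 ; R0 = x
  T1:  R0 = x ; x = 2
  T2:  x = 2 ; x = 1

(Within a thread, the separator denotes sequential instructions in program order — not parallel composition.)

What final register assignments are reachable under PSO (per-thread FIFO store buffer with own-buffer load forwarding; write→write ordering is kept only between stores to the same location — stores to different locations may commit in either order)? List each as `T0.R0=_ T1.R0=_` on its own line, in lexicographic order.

outcome vector order: (T0.R0,T1.R0)
|PSO outcomes| = 9

T0.R0=0 T1.R0=0
T0.R0=0 T1.R0=1
T0.R0=0 T1.R0=2
T0.R0=1 T1.R0=0
T0.R0=1 T1.R0=1
T0.R0=1 T1.R0=2
T0.R0=2 T1.R0=0
T0.R0=2 T1.R0=1
T0.R0=2 T1.R0=2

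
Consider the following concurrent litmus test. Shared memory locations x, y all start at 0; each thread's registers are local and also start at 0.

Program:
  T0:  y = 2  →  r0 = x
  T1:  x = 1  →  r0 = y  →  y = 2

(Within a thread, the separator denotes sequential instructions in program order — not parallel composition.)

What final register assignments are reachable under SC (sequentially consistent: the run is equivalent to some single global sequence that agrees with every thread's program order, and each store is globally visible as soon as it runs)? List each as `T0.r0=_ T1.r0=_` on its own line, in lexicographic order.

T0.r0=0 T1.r0=2
T0.r0=1 T1.r0=0
T0.r0=1 T1.r0=2

outcome vector order: (T0.r0,T1.r0)
|SC outcomes| = 3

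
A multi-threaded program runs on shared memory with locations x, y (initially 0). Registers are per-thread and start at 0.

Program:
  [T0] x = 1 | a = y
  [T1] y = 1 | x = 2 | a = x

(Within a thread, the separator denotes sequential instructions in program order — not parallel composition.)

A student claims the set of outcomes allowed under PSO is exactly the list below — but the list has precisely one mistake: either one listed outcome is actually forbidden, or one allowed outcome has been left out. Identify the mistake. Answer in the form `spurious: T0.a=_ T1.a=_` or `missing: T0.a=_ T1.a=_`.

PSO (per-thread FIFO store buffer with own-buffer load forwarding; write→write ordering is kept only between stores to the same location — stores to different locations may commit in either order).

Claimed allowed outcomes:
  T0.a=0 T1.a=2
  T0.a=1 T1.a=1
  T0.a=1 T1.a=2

outcome vector order: (T0.a,T1.a)
[PSO] allowed = {(0,1); (0,2); (1,1); (1,2)}
PSO∖claimed = {(0,1)}

missing: T0.a=0 T1.a=1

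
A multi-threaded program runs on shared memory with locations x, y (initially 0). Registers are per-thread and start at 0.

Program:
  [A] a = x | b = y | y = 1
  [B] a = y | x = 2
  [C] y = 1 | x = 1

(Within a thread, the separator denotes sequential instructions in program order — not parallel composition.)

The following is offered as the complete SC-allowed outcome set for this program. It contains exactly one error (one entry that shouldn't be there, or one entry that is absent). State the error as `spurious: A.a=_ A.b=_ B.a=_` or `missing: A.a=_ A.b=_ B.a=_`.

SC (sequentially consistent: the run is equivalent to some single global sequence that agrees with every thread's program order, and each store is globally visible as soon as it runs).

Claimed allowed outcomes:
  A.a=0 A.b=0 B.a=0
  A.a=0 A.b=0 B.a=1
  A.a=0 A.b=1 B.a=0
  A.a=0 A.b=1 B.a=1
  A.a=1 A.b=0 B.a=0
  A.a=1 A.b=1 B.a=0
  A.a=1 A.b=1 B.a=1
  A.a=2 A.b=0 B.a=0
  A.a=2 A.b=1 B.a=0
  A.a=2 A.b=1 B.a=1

outcome vector order: (A.a,A.b,B.a)
SC (9): <0 0 0> <0 0 1> <0 1 0> <0 1 1> <1 1 0> <1 1 1> <2 0 0> <2 1 0> <2 1 1>
claimed∖SC = {<1 0 0>}

spurious: A.a=1 A.b=0 B.a=0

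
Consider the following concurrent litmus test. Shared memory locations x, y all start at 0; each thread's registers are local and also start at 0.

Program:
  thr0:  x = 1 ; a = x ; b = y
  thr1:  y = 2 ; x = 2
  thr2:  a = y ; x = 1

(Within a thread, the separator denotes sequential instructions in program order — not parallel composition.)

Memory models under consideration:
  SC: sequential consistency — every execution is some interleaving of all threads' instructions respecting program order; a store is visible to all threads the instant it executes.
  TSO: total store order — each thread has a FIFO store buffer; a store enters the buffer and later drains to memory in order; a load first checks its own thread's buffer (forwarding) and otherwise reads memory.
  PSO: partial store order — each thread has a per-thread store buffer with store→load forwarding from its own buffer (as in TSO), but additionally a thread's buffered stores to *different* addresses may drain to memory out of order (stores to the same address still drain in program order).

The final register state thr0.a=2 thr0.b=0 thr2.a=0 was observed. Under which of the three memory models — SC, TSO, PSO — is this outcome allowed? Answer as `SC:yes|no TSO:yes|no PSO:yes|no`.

SC:no TSO:no PSO:yes

outcome vector order: (thr0.a,thr0.b,thr2.a)
SC (6): 1/0/0 1/0/2 1/2/0 1/2/2 2/2/0 2/2/2
TSO (6): 1/0/0 1/0/2 1/2/0 1/2/2 2/2/0 2/2/2
PSO (8): 1/0/0 1/0/2 1/2/0 1/2/2 2/0/0 2/0/2 2/2/0 2/2/2
target 2/0/0 ∈ {PSO}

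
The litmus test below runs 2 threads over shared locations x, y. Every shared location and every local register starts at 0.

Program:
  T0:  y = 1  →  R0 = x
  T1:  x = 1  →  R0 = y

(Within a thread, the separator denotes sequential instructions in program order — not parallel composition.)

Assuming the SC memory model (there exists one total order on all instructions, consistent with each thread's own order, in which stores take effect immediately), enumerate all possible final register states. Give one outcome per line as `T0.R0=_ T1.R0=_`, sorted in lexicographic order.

outcome vector order: (T0.R0,T1.R0)
|SC outcomes| = 3

T0.R0=0 T1.R0=1
T0.R0=1 T1.R0=0
T0.R0=1 T1.R0=1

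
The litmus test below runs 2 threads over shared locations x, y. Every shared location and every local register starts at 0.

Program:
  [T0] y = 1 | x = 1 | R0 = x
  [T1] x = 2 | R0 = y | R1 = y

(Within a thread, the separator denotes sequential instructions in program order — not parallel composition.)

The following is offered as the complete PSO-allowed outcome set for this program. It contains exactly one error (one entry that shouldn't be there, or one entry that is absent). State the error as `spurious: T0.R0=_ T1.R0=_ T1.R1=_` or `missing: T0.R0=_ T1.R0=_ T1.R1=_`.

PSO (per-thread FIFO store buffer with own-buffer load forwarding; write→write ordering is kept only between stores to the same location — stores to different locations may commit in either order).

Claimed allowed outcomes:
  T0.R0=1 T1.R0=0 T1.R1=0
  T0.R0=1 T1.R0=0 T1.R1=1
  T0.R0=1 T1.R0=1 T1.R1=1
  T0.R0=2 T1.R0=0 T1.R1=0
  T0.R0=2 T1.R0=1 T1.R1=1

missing: T0.R0=2 T1.R0=0 T1.R1=1

outcome vector order: (T0.R0,T1.R0,T1.R1)
under PSO → (1,0,0) (1,0,1) (1,1,1) (2,0,0) (2,0,1) (2,1,1)
PSO∖claimed = {(2,0,1)}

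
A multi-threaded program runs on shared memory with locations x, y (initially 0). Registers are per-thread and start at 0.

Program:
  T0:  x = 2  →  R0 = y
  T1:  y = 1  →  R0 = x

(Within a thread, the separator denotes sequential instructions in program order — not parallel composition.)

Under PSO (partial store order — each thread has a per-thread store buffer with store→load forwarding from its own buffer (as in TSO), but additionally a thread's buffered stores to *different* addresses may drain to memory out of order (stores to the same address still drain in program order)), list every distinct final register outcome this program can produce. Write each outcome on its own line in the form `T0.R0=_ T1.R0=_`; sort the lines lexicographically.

T0.R0=0 T1.R0=0
T0.R0=0 T1.R0=2
T0.R0=1 T1.R0=0
T0.R0=1 T1.R0=2

outcome vector order: (T0.R0,T1.R0)
|PSO outcomes| = 4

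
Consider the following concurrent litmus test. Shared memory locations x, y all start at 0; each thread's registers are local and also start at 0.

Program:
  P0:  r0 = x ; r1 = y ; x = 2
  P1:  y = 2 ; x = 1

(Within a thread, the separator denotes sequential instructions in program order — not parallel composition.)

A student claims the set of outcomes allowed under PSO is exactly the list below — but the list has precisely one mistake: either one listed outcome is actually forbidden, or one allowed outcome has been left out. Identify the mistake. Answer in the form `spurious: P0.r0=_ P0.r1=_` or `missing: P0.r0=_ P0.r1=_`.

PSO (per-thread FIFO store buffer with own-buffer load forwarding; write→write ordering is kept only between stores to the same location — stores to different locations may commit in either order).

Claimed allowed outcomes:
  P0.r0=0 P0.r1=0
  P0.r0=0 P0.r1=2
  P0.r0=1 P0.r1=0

outcome vector order: (P0.r0,P0.r1)
[PSO] allowed = {00 02 10 12}
PSO∖claimed = {12}

missing: P0.r0=1 P0.r1=2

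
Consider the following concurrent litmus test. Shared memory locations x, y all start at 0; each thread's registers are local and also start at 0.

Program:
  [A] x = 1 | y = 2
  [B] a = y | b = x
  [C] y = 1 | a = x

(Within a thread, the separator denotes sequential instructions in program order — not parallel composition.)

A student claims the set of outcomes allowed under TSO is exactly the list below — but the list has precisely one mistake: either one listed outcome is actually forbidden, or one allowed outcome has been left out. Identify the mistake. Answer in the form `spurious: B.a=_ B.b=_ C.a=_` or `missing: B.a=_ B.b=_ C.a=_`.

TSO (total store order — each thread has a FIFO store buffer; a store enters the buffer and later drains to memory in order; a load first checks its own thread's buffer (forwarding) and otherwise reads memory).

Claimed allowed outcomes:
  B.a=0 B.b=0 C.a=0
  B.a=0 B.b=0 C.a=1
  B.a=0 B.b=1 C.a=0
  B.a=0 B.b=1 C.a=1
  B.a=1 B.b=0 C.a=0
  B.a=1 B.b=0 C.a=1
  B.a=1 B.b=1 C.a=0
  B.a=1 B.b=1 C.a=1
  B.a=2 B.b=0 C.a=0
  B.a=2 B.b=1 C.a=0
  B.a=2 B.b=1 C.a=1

spurious: B.a=2 B.b=0 C.a=0

outcome vector order: (B.a,B.b,C.a)
TSO (10): 0/0/0 0/0/1 0/1/0 0/1/1 1/0/0 1/0/1 1/1/0 1/1/1 2/1/0 2/1/1
claimed∖TSO = {2/0/0}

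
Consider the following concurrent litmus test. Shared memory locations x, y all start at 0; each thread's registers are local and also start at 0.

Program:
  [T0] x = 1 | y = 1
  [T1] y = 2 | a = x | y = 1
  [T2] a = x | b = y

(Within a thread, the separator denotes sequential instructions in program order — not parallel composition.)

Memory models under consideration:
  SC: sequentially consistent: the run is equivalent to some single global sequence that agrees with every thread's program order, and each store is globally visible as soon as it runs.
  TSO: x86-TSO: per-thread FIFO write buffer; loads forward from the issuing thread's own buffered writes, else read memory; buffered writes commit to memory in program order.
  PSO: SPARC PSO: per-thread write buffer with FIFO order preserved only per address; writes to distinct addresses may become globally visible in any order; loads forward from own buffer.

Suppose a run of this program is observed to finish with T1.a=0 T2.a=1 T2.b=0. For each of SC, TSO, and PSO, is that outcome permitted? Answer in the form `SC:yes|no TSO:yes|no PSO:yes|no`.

SC:no TSO:yes PSO:yes

outcome vector order: (T1.a,T2.a,T2.b)
SC: 11 outcomes — {(0,0,0), (0,0,1), (0,0,2), (0,1,1), (0,1,2), (1,0,0), (1,0,1), (1,0,2), (1,1,0), (1,1,1), (1,1,2)}
TSO: 12 outcomes — {(0,0,0), (0,0,1), (0,0,2), (0,1,0), (0,1,1), (0,1,2), (1,0,0), (1,0,1), (1,0,2), (1,1,0), (1,1,1), (1,1,2)}
PSO: 12 outcomes — {(0,0,0), (0,0,1), (0,0,2), (0,1,0), (0,1,1), (0,1,2), (1,0,0), (1,0,1), (1,0,2), (1,1,0), (1,1,1), (1,1,2)}
target (0,1,0) ∈ {TSO,PSO}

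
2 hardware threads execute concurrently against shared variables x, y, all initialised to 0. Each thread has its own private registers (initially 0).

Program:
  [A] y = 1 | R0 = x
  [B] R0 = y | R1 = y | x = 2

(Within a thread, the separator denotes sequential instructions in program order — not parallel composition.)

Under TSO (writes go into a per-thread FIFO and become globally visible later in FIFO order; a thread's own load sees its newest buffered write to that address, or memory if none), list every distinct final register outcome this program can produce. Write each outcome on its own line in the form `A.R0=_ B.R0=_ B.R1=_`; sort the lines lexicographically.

A.R0=0 B.R0=0 B.R1=0
A.R0=0 B.R0=0 B.R1=1
A.R0=0 B.R0=1 B.R1=1
A.R0=2 B.R0=0 B.R1=0
A.R0=2 B.R0=0 B.R1=1
A.R0=2 B.R0=1 B.R1=1

outcome vector order: (A.R0,B.R0,B.R1)
|TSO outcomes| = 6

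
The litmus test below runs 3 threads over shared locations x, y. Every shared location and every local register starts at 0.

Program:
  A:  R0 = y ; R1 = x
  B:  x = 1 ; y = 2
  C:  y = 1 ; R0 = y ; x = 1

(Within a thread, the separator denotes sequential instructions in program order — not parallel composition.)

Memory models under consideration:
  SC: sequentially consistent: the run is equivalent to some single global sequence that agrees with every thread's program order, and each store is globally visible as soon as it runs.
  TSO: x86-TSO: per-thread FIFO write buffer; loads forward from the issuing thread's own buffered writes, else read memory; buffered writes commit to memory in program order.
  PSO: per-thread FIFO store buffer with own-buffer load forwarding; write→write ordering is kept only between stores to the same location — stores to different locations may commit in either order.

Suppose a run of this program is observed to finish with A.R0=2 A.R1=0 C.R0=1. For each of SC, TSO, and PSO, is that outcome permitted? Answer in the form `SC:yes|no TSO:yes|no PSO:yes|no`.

SC:no TSO:no PSO:yes

outcome vector order: (A.R0,A.R1,C.R0)
SC (10): <0 0 1>, <0 0 2>, <0 1 1>, <0 1 2>, <1 0 1>, <1 0 2>, <1 1 1>, <1 1 2>, <2 1 1>, <2 1 2>
TSO (10): <0 0 1>, <0 0 2>, <0 1 1>, <0 1 2>, <1 0 1>, <1 0 2>, <1 1 1>, <1 1 2>, <2 1 1>, <2 1 2>
PSO (12): <0 0 1>, <0 0 2>, <0 1 1>, <0 1 2>, <1 0 1>, <1 0 2>, <1 1 1>, <1 1 2>, <2 0 1>, <2 0 2>, <2 1 1>, <2 1 2>
target <2 0 1> ∈ {PSO}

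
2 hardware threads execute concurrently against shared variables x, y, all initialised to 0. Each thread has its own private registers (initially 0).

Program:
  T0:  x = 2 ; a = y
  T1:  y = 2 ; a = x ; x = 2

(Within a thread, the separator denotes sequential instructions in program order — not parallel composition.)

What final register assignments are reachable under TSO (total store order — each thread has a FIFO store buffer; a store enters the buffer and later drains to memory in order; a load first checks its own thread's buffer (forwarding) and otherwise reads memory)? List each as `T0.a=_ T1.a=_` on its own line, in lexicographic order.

outcome vector order: (T0.a,T1.a)
|TSO outcomes| = 4

T0.a=0 T1.a=0
T0.a=0 T1.a=2
T0.a=2 T1.a=0
T0.a=2 T1.a=2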